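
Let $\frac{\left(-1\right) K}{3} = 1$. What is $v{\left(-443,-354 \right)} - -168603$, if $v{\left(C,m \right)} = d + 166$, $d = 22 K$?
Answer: $168703$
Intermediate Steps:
$K = -3$ ($K = \left(-3\right) 1 = -3$)
$d = -66$ ($d = 22 \left(-3\right) = -66$)
$v{\left(C,m \right)} = 100$ ($v{\left(C,m \right)} = -66 + 166 = 100$)
$v{\left(-443,-354 \right)} - -168603 = 100 - -168603 = 100 + 168603 = 168703$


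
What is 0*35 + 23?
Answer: 23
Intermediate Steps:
0*35 + 23 = 0 + 23 = 23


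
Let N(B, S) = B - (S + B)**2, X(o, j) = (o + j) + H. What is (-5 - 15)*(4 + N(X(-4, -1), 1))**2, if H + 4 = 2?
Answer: -30420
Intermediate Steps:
H = -2 (H = -4 + 2 = -2)
X(o, j) = -2 + j + o (X(o, j) = (o + j) - 2 = (j + o) - 2 = -2 + j + o)
N(B, S) = B - (B + S)**2
(-5 - 15)*(4 + N(X(-4, -1), 1))**2 = (-5 - 15)*(4 + ((-2 - 1 - 4) - ((-2 - 1 - 4) + 1)**2))**2 = -20*(4 + (-7 - (-7 + 1)**2))**2 = -20*(4 + (-7 - 1*(-6)**2))**2 = -20*(4 + (-7 - 1*36))**2 = -20*(4 + (-7 - 36))**2 = -20*(4 - 43)**2 = -20*(-39)**2 = -20*1521 = -30420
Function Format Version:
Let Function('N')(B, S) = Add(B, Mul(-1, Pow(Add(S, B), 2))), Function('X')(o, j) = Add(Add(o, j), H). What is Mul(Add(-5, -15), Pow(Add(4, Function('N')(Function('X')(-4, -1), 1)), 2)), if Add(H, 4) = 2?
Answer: -30420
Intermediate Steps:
H = -2 (H = Add(-4, 2) = -2)
Function('X')(o, j) = Add(-2, j, o) (Function('X')(o, j) = Add(Add(o, j), -2) = Add(Add(j, o), -2) = Add(-2, j, o))
Function('N')(B, S) = Add(B, Mul(-1, Pow(Add(B, S), 2)))
Mul(Add(-5, -15), Pow(Add(4, Function('N')(Function('X')(-4, -1), 1)), 2)) = Mul(Add(-5, -15), Pow(Add(4, Add(Add(-2, -1, -4), Mul(-1, Pow(Add(Add(-2, -1, -4), 1), 2)))), 2)) = Mul(-20, Pow(Add(4, Add(-7, Mul(-1, Pow(Add(-7, 1), 2)))), 2)) = Mul(-20, Pow(Add(4, Add(-7, Mul(-1, Pow(-6, 2)))), 2)) = Mul(-20, Pow(Add(4, Add(-7, Mul(-1, 36))), 2)) = Mul(-20, Pow(Add(4, Add(-7, -36)), 2)) = Mul(-20, Pow(Add(4, -43), 2)) = Mul(-20, Pow(-39, 2)) = Mul(-20, 1521) = -30420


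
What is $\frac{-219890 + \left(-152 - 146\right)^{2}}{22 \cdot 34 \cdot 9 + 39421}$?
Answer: $- \frac{131086}{46153} \approx -2.8402$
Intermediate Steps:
$\frac{-219890 + \left(-152 - 146\right)^{2}}{22 \cdot 34 \cdot 9 + 39421} = \frac{-219890 + \left(-298\right)^{2}}{748 \cdot 9 + 39421} = \frac{-219890 + 88804}{6732 + 39421} = - \frac{131086}{46153}$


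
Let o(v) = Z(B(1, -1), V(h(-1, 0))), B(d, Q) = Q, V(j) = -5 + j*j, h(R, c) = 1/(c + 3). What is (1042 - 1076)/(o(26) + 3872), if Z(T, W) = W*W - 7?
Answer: -2754/315001 ≈ -0.0087428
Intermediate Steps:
h(R, c) = 1/(3 + c)
V(j) = -5 + j²
Z(T, W) = -7 + W² (Z(T, W) = W² - 7 = -7 + W²)
o(v) = 1369/81 (o(v) = -7 + (-5 + (1/(3 + 0))²)² = -7 + (-5 + (1/3)²)² = -7 + (-5 + (⅓)²)² = -7 + (-5 + ⅑)² = -7 + (-44/9)² = -7 + 1936/81 = 1369/81)
(1042 - 1076)/(o(26) + 3872) = (1042 - 1076)/(1369/81 + 3872) = -34/315001/81 = -34*81/315001 = -2754/315001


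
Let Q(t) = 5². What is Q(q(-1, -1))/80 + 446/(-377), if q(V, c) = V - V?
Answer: -5251/6032 ≈ -0.87052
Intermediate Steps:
q(V, c) = 0
Q(t) = 25
Q(q(-1, -1))/80 + 446/(-377) = 25/80 + 446/(-377) = 25*(1/80) + 446*(-1/377) = 5/16 - 446/377 = -5251/6032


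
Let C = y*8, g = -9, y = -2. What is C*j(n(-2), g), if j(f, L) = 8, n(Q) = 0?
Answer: -128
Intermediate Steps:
C = -16 (C = -2*8 = -16)
C*j(n(-2), g) = -16*8 = -128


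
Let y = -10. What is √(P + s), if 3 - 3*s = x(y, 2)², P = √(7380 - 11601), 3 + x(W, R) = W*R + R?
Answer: √(-146 + 3*I*√469) ≈ 2.6271 + 12.365*I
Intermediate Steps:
x(W, R) = -3 + R + R*W (x(W, R) = -3 + (W*R + R) = -3 + (R*W + R) = -3 + (R + R*W) = -3 + R + R*W)
P = 3*I*√469 (P = √(-4221) = 3*I*√469 ≈ 64.969*I)
s = -146 (s = 1 - (-3 + 2 + 2*(-10))²/3 = 1 - (-3 + 2 - 20)²/3 = 1 - ⅓*(-21)² = 1 - ⅓*441 = 1 - 147 = -146)
√(P + s) = √(3*I*√469 - 146) = √(-146 + 3*I*√469)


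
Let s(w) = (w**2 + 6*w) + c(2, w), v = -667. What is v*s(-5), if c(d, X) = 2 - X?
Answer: -1334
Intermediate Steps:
s(w) = 2 + w**2 + 5*w (s(w) = (w**2 + 6*w) + (2 - w) = 2 + w**2 + 5*w)
v*s(-5) = -667*(2 + (-5)**2 + 5*(-5)) = -667*(2 + 25 - 25) = -667*2 = -1334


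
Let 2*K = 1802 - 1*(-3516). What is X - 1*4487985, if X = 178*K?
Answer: -4014683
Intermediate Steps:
K = 2659 (K = (1802 - 1*(-3516))/2 = (1802 + 3516)/2 = (1/2)*5318 = 2659)
X = 473302 (X = 178*2659 = 473302)
X - 1*4487985 = 473302 - 1*4487985 = 473302 - 4487985 = -4014683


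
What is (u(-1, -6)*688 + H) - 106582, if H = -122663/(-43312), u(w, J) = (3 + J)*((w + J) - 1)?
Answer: -3900989177/43312 ≈ -90067.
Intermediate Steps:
u(w, J) = (3 + J)*(-1 + J + w) (u(w, J) = (3 + J)*((J + w) - 1) = (3 + J)*(-1 + J + w))
H = 122663/43312 (H = -122663*(-1/43312) = 122663/43312 ≈ 2.8321)
(u(-1, -6)*688 + H) - 106582 = ((-3 + (-6)² + 2*(-6) + 3*(-1) - 6*(-1))*688 + 122663/43312) - 106582 = ((-3 + 36 - 12 - 3 + 6)*688 + 122663/43312) - 106582 = (24*688 + 122663/43312) - 106582 = (16512 + 122663/43312) - 106582 = 715290407/43312 - 106582 = -3900989177/43312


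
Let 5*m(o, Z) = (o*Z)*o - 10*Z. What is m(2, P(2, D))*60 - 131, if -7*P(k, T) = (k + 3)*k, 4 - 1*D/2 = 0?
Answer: -197/7 ≈ -28.143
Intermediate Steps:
D = 8 (D = 8 - 2*0 = 8 + 0 = 8)
P(k, T) = -k*(3 + k)/7 (P(k, T) = -(k + 3)*k/7 = -(3 + k)*k/7 = -k*(3 + k)/7)
m(o, Z) = -2*Z + Z*o²/5 (m(o, Z) = ((o*Z)*o - 10*Z)/5 = ((Z*o)*o - 10*Z)/5 = (Z*o² - 10*Z)/5 = (-10*Z + Z*o²)/5 = -2*Z + Z*o²/5)
m(2, P(2, D))*60 - 131 = ((-⅐*2*(3 + 2))*(-10 + 2²)/5)*60 - 131 = ((-⅐*2*5)*(-10 + 4)/5)*60 - 131 = ((⅕)*(-10/7)*(-6))*60 - 131 = (12/7)*60 - 131 = 720/7 - 131 = -197/7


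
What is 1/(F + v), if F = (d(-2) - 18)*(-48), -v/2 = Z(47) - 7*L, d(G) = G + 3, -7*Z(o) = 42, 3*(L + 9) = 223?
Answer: 3/5228 ≈ 0.00057383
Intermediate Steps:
L = 196/3 (L = -9 + (⅓)*223 = -9 + 223/3 = 196/3 ≈ 65.333)
Z(o) = -6 (Z(o) = -⅐*42 = -6)
d(G) = 3 + G
v = 2780/3 (v = -2*(-6 - 7*196/3) = -2*(-6 - 1*1372/3) = -2*(-6 - 1372/3) = -2*(-1390/3) = 2780/3 ≈ 926.67)
F = 816 (F = ((3 - 2) - 18)*(-48) = (1 - 18)*(-48) = -17*(-48) = 816)
1/(F + v) = 1/(816 + 2780/3) = 1/(5228/3) = 3/5228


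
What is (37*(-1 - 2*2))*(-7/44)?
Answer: 1295/44 ≈ 29.432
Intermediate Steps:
(37*(-1 - 2*2))*(-7/44) = (37*(-1 - 4))*(-7*1/44) = (37*(-5))*(-7/44) = -185*(-7/44) = 1295/44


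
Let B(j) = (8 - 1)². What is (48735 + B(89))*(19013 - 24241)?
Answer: -255042752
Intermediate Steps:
B(j) = 49 (B(j) = 7² = 49)
(48735 + B(89))*(19013 - 24241) = (48735 + 49)*(19013 - 24241) = 48784*(-5228) = -255042752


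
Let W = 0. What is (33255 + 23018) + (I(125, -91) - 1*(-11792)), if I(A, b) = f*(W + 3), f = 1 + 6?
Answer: 68086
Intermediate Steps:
f = 7
I(A, b) = 21 (I(A, b) = 7*(0 + 3) = 7*3 = 21)
(33255 + 23018) + (I(125, -91) - 1*(-11792)) = (33255 + 23018) + (21 - 1*(-11792)) = 56273 + (21 + 11792) = 56273 + 11813 = 68086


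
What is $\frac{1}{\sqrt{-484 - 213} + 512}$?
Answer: $\frac{512}{262841} - \frac{i \sqrt{697}}{262841} \approx 0.0019479 - 0.00010044 i$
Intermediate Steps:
$\frac{1}{\sqrt{-484 - 213} + 512} = \frac{1}{\sqrt{-697} + 512} = \frac{1}{i \sqrt{697} + 512} = \frac{1}{512 + i \sqrt{697}}$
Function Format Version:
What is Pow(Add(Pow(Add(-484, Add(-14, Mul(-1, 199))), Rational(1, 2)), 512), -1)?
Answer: Add(Rational(512, 262841), Mul(Rational(-1, 262841), I, Pow(697, Rational(1, 2)))) ≈ Add(0.0019479, Mul(-0.00010044, I))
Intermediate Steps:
Pow(Add(Pow(Add(-484, Add(-14, Mul(-1, 199))), Rational(1, 2)), 512), -1) = Pow(Add(Pow(Add(-484, Add(-14, -199)), Rational(1, 2)), 512), -1) = Pow(Add(Pow(Add(-484, -213), Rational(1, 2)), 512), -1) = Pow(Add(Pow(-697, Rational(1, 2)), 512), -1) = Pow(Add(Mul(I, Pow(697, Rational(1, 2))), 512), -1) = Pow(Add(512, Mul(I, Pow(697, Rational(1, 2)))), -1)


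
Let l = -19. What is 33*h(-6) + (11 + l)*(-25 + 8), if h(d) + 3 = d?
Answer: -161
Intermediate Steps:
h(d) = -3 + d
33*h(-6) + (11 + l)*(-25 + 8) = 33*(-3 - 6) + (11 - 19)*(-25 + 8) = 33*(-9) - 8*(-17) = -297 + 136 = -161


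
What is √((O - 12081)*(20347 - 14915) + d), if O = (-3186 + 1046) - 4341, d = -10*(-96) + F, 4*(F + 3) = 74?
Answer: I*√403311234/2 ≈ 10041.0*I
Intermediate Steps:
F = 31/2 (F = -3 + (¼)*74 = -3 + 37/2 = 31/2 ≈ 15.500)
d = 1951/2 (d = -10*(-96) + 31/2 = 960 + 31/2 = 1951/2 ≈ 975.50)
O = -6481 (O = -2140 - 4341 = -6481)
√((O - 12081)*(20347 - 14915) + d) = √((-6481 - 12081)*(20347 - 14915) + 1951/2) = √(-18562*5432 + 1951/2) = √(-100828784 + 1951/2) = √(-201655617/2) = I*√403311234/2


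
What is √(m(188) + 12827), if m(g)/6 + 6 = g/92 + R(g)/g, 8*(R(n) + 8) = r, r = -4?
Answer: √59844297287/2162 ≈ 113.15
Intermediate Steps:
R(n) = -17/2 (R(n) = -8 + (⅛)*(-4) = -8 - ½ = -17/2)
m(g) = -36 - 51/g + 3*g/46 (m(g) = -36 + 6*(g/92 - 17/(2*g)) = -36 + 6*(-17/(2*g) + g/92) = -36 + (-51/g + 3*g/46) = -36 - 51/g + 3*g/46)
√(m(188) + 12827) = √((-36 - 51/188 + (3/46)*188) + 12827) = √((-36 - 51*1/188 + 282/23) + 12827) = √((-36 - 51/188 + 282/23) + 12827) = √(-103821/4324 + 12827) = √(55360127/4324) = √59844297287/2162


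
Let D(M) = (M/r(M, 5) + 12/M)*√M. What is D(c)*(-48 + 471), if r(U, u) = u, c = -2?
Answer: -13536*I*√2/5 ≈ -3828.6*I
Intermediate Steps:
D(M) = √M*(12/M + M/5) (D(M) = (M/5 + 12/M)*√M = (12/M + M/5)*√M = √M*(12/M + M/5))
D(c)*(-48 + 471) = ((60 + (-2)²)/(5*√(-2)))*(-48 + 471) = ((-I*√2/2)*(60 + 4)/5)*423 = ((⅕)*(-I*√2/2)*64)*423 = -32*I*√2/5*423 = -13536*I*√2/5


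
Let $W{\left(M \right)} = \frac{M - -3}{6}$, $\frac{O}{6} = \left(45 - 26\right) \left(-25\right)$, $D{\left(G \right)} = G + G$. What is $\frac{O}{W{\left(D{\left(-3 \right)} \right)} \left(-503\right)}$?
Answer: $- \frac{5700}{503} \approx -11.332$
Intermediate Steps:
$D{\left(G \right)} = 2 G$
$O = -2850$ ($O = 6 \left(45 - 26\right) \left(-25\right) = 6 \cdot 19 \left(-25\right) = 6 \left(-475\right) = -2850$)
$W{\left(M \right)} = \frac{1}{2} + \frac{M}{6}$ ($W{\left(M \right)} = \left(M + 3\right) \frac{1}{6} = \left(3 + M\right) \frac{1}{6} = \frac{1}{2} + \frac{M}{6}$)
$\frac{O}{W{\left(D{\left(-3 \right)} \right)} \left(-503\right)} = - \frac{2850}{\left(\frac{1}{2} + \frac{2 \left(-3\right)}{6}\right) \left(-503\right)} = - \frac{2850}{\left(\frac{1}{2} + \frac{1}{6} \left(-6\right)\right) \left(-503\right)} = - \frac{2850}{\left(\frac{1}{2} - 1\right) \left(-503\right)} = - \frac{2850}{\left(- \frac{1}{2}\right) \left(-503\right)} = - \frac{2850}{\frac{503}{2}} = \left(-2850\right) \frac{2}{503} = - \frac{5700}{503}$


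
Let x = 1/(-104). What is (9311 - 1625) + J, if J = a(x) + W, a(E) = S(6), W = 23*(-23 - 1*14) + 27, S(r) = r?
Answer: 6868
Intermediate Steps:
W = -824 (W = 23*(-23 - 14) + 27 = 23*(-37) + 27 = -851 + 27 = -824)
x = -1/104 ≈ -0.0096154
a(E) = 6
J = -818 (J = 6 - 824 = -818)
(9311 - 1625) + J = (9311 - 1625) - 818 = 7686 - 818 = 6868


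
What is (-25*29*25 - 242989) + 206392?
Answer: -54722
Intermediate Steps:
(-25*29*25 - 242989) + 206392 = (-725*25 - 242989) + 206392 = (-18125 - 242989) + 206392 = -261114 + 206392 = -54722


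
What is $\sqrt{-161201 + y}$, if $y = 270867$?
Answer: $\sqrt{109666} \approx 331.16$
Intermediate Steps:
$\sqrt{-161201 + y} = \sqrt{-161201 + 270867} = \sqrt{109666}$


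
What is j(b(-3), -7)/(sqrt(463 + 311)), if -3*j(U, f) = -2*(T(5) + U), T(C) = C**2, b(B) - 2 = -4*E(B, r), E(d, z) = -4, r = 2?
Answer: sqrt(86)/9 ≈ 1.0304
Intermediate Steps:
b(B) = 18 (b(B) = 2 - 4*(-4) = 2 + 16 = 18)
j(U, f) = 50/3 + 2*U/3 (j(U, f) = -(-2)*(5**2 + U)/3 = -(-2)*(25 + U)/3 = -(-50 - 2*U)/3 = 50/3 + 2*U/3)
j(b(-3), -7)/(sqrt(463 + 311)) = (50/3 + (2/3)*18)/(sqrt(463 + 311)) = (50/3 + 12)/(sqrt(774)) = 86/(3*((3*sqrt(86)))) = 86*(sqrt(86)/258)/3 = sqrt(86)/9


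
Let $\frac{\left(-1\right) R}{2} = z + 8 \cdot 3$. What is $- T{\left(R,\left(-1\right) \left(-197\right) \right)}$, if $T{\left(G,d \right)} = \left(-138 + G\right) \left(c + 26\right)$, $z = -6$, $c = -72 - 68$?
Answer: $-19836$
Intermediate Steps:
$c = -140$ ($c = -72 - 68 = -140$)
$R = -36$ ($R = - 2 \left(-6 + 8 \cdot 3\right) = - 2 \left(-6 + 24\right) = \left(-2\right) 18 = -36$)
$T{\left(G,d \right)} = 15732 - 114 G$ ($T{\left(G,d \right)} = \left(-138 + G\right) \left(-140 + 26\right) = \left(-138 + G\right) \left(-114\right) = 15732 - 114 G$)
$- T{\left(R,\left(-1\right) \left(-197\right) \right)} = - (15732 - -4104) = - (15732 + 4104) = \left(-1\right) 19836 = -19836$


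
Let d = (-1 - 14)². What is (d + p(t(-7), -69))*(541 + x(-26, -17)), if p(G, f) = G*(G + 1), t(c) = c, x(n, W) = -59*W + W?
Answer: 407709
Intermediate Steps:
x(n, W) = -58*W
d = 225 (d = (-15)² = 225)
p(G, f) = G*(1 + G)
(d + p(t(-7), -69))*(541 + x(-26, -17)) = (225 - 7*(1 - 7))*(541 - 58*(-17)) = (225 - 7*(-6))*(541 + 986) = (225 + 42)*1527 = 267*1527 = 407709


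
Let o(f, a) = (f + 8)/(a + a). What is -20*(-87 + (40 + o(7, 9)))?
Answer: 2770/3 ≈ 923.33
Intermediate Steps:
o(f, a) = (8 + f)/(2*a) (o(f, a) = (8 + f)/((2*a)) = (8 + f)*(1/(2*a)) = (8 + f)/(2*a))
-20*(-87 + (40 + o(7, 9))) = -20*(-87 + (40 + (½)*(8 + 7)/9)) = -20*(-87 + (40 + (½)*(⅑)*15)) = -20*(-87 + (40 + ⅚)) = -20*(-87 + 245/6) = -20*(-277/6) = 2770/3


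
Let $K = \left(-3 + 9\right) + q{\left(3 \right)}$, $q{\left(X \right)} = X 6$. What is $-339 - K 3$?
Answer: $-411$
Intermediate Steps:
$q{\left(X \right)} = 6 X$
$K = 24$ ($K = \left(-3 + 9\right) + 6 \cdot 3 = 6 + 18 = 24$)
$-339 - K 3 = -339 - 24 \cdot 3 = -339 - 72 = -411$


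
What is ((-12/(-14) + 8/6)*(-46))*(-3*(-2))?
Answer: -4232/7 ≈ -604.57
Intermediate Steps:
((-12/(-14) + 8/6)*(-46))*(-3*(-2)) = ((-12*(-1/14) + 8*(⅙))*(-46))*6 = ((6/7 + 4/3)*(-46))*6 = ((46/21)*(-46))*6 = -2116/21*6 = -4232/7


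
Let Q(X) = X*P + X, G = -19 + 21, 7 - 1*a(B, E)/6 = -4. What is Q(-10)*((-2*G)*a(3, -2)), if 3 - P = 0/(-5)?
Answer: 10560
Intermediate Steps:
P = 3 (P = 3 - 0/(-5) = 3 - 0*(-1)/5 = 3 - 1*0 = 3 + 0 = 3)
a(B, E) = 66 (a(B, E) = 42 - 6*(-4) = 42 + 24 = 66)
G = 2
Q(X) = 4*X (Q(X) = X*3 + X = 3*X + X = 4*X)
Q(-10)*((-2*G)*a(3, -2)) = (4*(-10))*(-2*2*66) = -(-160)*66 = -40*(-264) = 10560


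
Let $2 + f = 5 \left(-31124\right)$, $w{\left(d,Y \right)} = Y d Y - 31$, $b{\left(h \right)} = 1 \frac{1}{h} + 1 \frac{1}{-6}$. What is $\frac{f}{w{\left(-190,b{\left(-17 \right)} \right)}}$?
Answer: $\frac{809545644}{211517} \approx 3827.3$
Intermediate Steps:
$b{\left(h \right)} = - \frac{1}{6} + \frac{1}{h}$ ($b{\left(h \right)} = \frac{1}{h} + 1 \left(- \frac{1}{6}\right) = \frac{1}{h} - \frac{1}{6} = - \frac{1}{6} + \frac{1}{h}$)
$w{\left(d,Y \right)} = -31 + d Y^{2}$ ($w{\left(d,Y \right)} = d Y^{2} - 31 = -31 + d Y^{2}$)
$f = -155622$ ($f = -2 + 5 \left(-31124\right) = -2 - 155620 = -155622$)
$\frac{f}{w{\left(-190,b{\left(-17 \right)} \right)}} = - \frac{155622}{-31 - 190 \left(\frac{6 - -17}{6 \left(-17\right)}\right)^{2}} = - \frac{155622}{-31 - 190 \left(\frac{1}{6} \left(- \frac{1}{17}\right) \left(6 + 17\right)\right)^{2}} = - \frac{155622}{-31 - 190 \left(\frac{1}{6} \left(- \frac{1}{17}\right) 23\right)^{2}} = - \frac{155622}{-31 - 190 \left(- \frac{23}{102}\right)^{2}} = - \frac{155622}{-31 - \frac{50255}{5202}} = - \frac{155622}{- \frac{211517}{5202}} = \left(-155622\right) \left(- \frac{5202}{211517}\right) = \frac{809545644}{211517}$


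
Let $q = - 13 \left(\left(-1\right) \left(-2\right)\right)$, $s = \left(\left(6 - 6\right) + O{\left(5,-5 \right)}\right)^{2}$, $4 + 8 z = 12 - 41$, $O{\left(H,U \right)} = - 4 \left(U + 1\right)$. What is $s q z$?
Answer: $27456$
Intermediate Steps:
$O{\left(H,U \right)} = -4 - 4 U$ ($O{\left(H,U \right)} = - 4 \left(1 + U\right) = -4 - 4 U$)
$z = - \frac{33}{8}$ ($z = - \frac{1}{2} + \frac{12 - 41}{8} = - \frac{1}{2} + \frac{1}{8} \left(-29\right) = - \frac{1}{2} - \frac{29}{8} = - \frac{33}{8} \approx -4.125$)
$s = 256$ ($s = \left(\left(6 - 6\right) - -16\right)^{2} = \left(\left(6 - 6\right) + \left(-4 + 20\right)\right)^{2} = \left(0 + 16\right)^{2} = 16^{2} = 256$)
$q = -26$ ($q = \left(-13\right) 2 = -26$)
$s q z = 256 \left(-26\right) \left(- \frac{33}{8}\right) = \left(-6656\right) \left(- \frac{33}{8}\right) = 27456$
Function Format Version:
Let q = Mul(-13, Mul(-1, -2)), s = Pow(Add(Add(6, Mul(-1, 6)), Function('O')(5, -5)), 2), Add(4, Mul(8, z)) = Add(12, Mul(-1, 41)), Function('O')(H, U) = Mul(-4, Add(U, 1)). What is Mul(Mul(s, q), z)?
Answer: 27456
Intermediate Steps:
Function('O')(H, U) = Add(-4, Mul(-4, U)) (Function('O')(H, U) = Mul(-4, Add(1, U)) = Add(-4, Mul(-4, U)))
z = Rational(-33, 8) (z = Add(Rational(-1, 2), Mul(Rational(1, 8), Add(12, Mul(-1, 41)))) = Add(Rational(-1, 2), Mul(Rational(1, 8), Add(12, -41))) = Add(Rational(-1, 2), Mul(Rational(1, 8), -29)) = Add(Rational(-1, 2), Rational(-29, 8)) = Rational(-33, 8) ≈ -4.1250)
s = 256 (s = Pow(Add(Add(6, Mul(-1, 6)), Add(-4, Mul(-4, -5))), 2) = Pow(Add(Add(6, -6), Add(-4, 20)), 2) = Pow(Add(0, 16), 2) = Pow(16, 2) = 256)
q = -26 (q = Mul(-13, 2) = -26)
Mul(Mul(s, q), z) = Mul(Mul(256, -26), Rational(-33, 8)) = Mul(-6656, Rational(-33, 8)) = 27456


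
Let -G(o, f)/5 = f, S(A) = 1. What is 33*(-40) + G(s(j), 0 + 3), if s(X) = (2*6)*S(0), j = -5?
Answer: -1335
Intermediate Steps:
s(X) = 12 (s(X) = (2*6)*1 = 12*1 = 12)
G(o, f) = -5*f
33*(-40) + G(s(j), 0 + 3) = 33*(-40) - 5*(0 + 3) = -1320 - 5*3 = -1320 - 15 = -1335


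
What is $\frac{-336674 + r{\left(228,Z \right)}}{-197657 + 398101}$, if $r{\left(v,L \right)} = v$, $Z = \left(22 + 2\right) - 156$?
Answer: $- \frac{168223}{100222} \approx -1.6785$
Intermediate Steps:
$Z = -132$ ($Z = 24 - 156 = -132$)
$\frac{-336674 + r{\left(228,Z \right)}}{-197657 + 398101} = \frac{-336674 + 228}{-197657 + 398101} = - \frac{336446}{200444} = \left(-336446\right) \frac{1}{200444} = - \frac{168223}{100222}$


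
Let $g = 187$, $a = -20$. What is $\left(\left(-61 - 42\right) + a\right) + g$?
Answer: $64$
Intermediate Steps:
$\left(\left(-61 - 42\right) + a\right) + g = \left(\left(-61 - 42\right) - 20\right) + 187 = \left(-103 - 20\right) + 187 = -123 + 187 = 64$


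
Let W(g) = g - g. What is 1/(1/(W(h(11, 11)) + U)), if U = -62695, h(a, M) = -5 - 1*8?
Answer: -62695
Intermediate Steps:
h(a, M) = -13 (h(a, M) = -5 - 8 = -13)
W(g) = 0
1/(1/(W(h(11, 11)) + U)) = 1/(1/(0 - 62695)) = 1/(1/(-62695)) = 1/(-1/62695) = -62695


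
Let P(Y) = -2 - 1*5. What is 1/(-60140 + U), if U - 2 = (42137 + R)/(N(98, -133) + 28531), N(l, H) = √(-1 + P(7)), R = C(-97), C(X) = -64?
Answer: (-2*√2 + 28531*I)/(-1715755205*I + 120276*√2) ≈ -1.6629e-5 + 4.0424e-14*I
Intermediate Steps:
P(Y) = -7 (P(Y) = -2 - 5 = -7)
R = -64
N(l, H) = 2*I*√2 (N(l, H) = √(-1 - 7) = √(-8) = 2*I*√2)
U = 2 + 42073/(28531 + 2*I*√2) (U = 2 + (42137 - 64)/(2*I*√2 + 28531) = 2 + 42073/(28531 + 2*I*√2) ≈ 3.4746 - 0.00014619*I)
1/(-60140 + U) = 1/(-60140 + (2828420701/814017969 - 84146*I*√2/814017969)) = 1/(-48952212234959/814017969 - 84146*I*√2/814017969)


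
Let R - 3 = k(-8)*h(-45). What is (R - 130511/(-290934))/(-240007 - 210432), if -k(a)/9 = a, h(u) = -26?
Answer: 543625135/131048020026 ≈ 0.0041483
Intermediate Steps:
k(a) = -9*a
R = -1869 (R = 3 - 9*(-8)*(-26) = 3 + 72*(-26) = 3 - 1872 = -1869)
(R - 130511/(-290934))/(-240007 - 210432) = (-1869 - 130511/(-290934))/(-240007 - 210432) = (-1869 - 130511*(-1/290934))/(-450439) = (-1869 + 130511/290934)*(-1/450439) = -543625135/290934*(-1/450439) = 543625135/131048020026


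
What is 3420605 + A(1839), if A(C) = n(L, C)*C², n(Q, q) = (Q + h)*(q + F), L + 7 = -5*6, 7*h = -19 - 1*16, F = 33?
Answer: -265896736099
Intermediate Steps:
h = -5 (h = (-19 - 1*16)/7 = (-19 - 16)/7 = (⅐)*(-35) = -5)
L = -37 (L = -7 - 5*6 = -7 - 30 = -37)
n(Q, q) = (-5 + Q)*(33 + q) (n(Q, q) = (Q - 5)*(q + 33) = (-5 + Q)*(33 + q))
A(C) = C²*(-1386 - 42*C) (A(C) = (-165 - 5*C + 33*(-37) - 37*C)*C² = (-165 - 5*C - 1221 - 37*C)*C² = (-1386 - 42*C)*C² = C²*(-1386 - 42*C))
3420605 + A(1839) = 3420605 + 42*1839²*(-33 - 1*1839) = 3420605 + 42*3381921*(-33 - 1839) = 3420605 + 42*3381921*(-1872) = 3420605 - 265900156704 = -265896736099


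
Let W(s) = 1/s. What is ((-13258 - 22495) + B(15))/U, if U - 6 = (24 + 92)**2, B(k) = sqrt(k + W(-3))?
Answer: -35753/13462 + sqrt(33)/20193 ≈ -2.6556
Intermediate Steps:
B(k) = sqrt(-1/3 + k) (B(k) = sqrt(k + 1/(-3)) = sqrt(k - 1/3) = sqrt(-1/3 + k))
U = 13462 (U = 6 + (24 + 92)**2 = 6 + 116**2 = 6 + 13456 = 13462)
((-13258 - 22495) + B(15))/U = ((-13258 - 22495) + sqrt(-3 + 9*15)/3)/13462 = (-35753 + sqrt(-3 + 135)/3)*(1/13462) = (-35753 + sqrt(132)/3)*(1/13462) = (-35753 + (2*sqrt(33))/3)*(1/13462) = (-35753 + 2*sqrt(33)/3)*(1/13462) = -35753/13462 + sqrt(33)/20193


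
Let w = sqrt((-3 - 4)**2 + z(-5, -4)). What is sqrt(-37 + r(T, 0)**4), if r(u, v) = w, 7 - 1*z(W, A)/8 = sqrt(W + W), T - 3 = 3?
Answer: 2*sqrt(2587 - 420*I*sqrt(10)) ≈ 104.83 - 25.338*I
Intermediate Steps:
T = 6 (T = 3 + 3 = 6)
z(W, A) = 56 - 8*sqrt(2)*sqrt(W) (z(W, A) = 56 - 8*sqrt(W + W) = 56 - 8*sqrt(2)*sqrt(W))
w = sqrt(105 - 8*I*sqrt(10)) (w = sqrt((-3 - 4)**2 + (56 - 8*sqrt(2)*sqrt(-5))) = sqrt((-7)**2 + (56 - 8*sqrt(2)*I*sqrt(5))) = sqrt(49 + (56 - 8*I*sqrt(10))) = sqrt(105 - 8*I*sqrt(10)) ≈ 10.32 - 1.2257*I)
r(u, v) = sqrt(105 - 8*I*sqrt(10))
sqrt(-37 + r(T, 0)**4) = sqrt(-37 + (sqrt(105 - 8*I*sqrt(10)))**4) = sqrt(-37 + (105 - 8*I*sqrt(10))**2)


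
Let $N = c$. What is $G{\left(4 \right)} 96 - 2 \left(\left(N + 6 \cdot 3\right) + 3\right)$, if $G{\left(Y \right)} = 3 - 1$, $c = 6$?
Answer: $138$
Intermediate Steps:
$N = 6$
$G{\left(Y \right)} = 2$ ($G{\left(Y \right)} = 3 - 1 = 2$)
$G{\left(4 \right)} 96 - 2 \left(\left(N + 6 \cdot 3\right) + 3\right) = 2 \cdot 96 - 2 \left(\left(6 + 6 \cdot 3\right) + 3\right) = 192 - 2 \left(\left(6 + 18\right) + 3\right) = 192 - 2 \left(24 + 3\right) = 192 - 54 = 138$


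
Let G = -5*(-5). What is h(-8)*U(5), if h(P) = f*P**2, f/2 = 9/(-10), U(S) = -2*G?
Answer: 5760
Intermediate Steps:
G = 25
U(S) = -50 (U(S) = -2*25 = -50)
f = -9/5 (f = 2*(9/(-10)) = 2*(9*(-1/10)) = 2*(-9/10) = -9/5 ≈ -1.8000)
h(P) = -9*P**2/5
h(-8)*U(5) = -9/5*(-8)**2*(-50) = -9/5*64*(-50) = -576/5*(-50) = 5760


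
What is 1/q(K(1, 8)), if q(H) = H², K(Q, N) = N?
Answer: 1/64 ≈ 0.015625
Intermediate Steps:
1/q(K(1, 8)) = 1/(8²) = 1/64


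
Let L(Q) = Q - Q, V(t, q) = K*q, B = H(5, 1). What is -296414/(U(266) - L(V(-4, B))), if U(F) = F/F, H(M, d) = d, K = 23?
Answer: -296414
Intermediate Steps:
B = 1
U(F) = 1
V(t, q) = 23*q
L(Q) = 0
-296414/(U(266) - L(V(-4, B))) = -296414/(1 - 1*0) = -296414/(1 + 0) = -296414/1 = -296414*1 = -296414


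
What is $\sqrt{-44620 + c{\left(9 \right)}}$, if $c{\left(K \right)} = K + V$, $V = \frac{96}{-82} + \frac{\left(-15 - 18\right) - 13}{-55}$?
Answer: $\frac{i \sqrt{226849750545}}{2255} \approx 211.21 i$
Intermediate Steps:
$V = - \frac{754}{2255}$ ($V = 96 \left(- \frac{1}{82}\right) + \left(-33 - 13\right) \left(- \frac{1}{55}\right) = - \frac{48}{41} - - \frac{46}{55} = - \frac{48}{41} + \frac{46}{55} = - \frac{754}{2255} \approx -0.33437$)
$c{\left(K \right)} = - \frac{754}{2255} + K$ ($c{\left(K \right)} = K - \frac{754}{2255} = - \frac{754}{2255} + K$)
$\sqrt{-44620 + c{\left(9 \right)}} = \sqrt{-44620 + \left(- \frac{754}{2255} + 9\right)} = \sqrt{-44620 + \frac{19541}{2255}} = \sqrt{- \frac{100598559}{2255}} = \frac{i \sqrt{226849750545}}{2255}$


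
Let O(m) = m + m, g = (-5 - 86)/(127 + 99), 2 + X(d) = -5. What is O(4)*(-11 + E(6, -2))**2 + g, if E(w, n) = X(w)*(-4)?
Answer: 522421/226 ≈ 2311.6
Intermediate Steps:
X(d) = -7 (X(d) = -2 - 5 = -7)
g = -91/226 ≈ -0.40265
E(w, n) = 28 (E(w, n) = -7*(-4) = 28)
O(m) = 2*m
O(4)*(-11 + E(6, -2))**2 + g = (2*4)*(-11 + 28)**2 - 91/226 = 8*17**2 - 91/226 = 8*289 - 91/226 = 2312 - 91/226 = 522421/226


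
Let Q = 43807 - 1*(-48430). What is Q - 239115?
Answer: -146878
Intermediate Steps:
Q = 92237 (Q = 43807 + 48430 = 92237)
Q - 239115 = 92237 - 239115 = -146878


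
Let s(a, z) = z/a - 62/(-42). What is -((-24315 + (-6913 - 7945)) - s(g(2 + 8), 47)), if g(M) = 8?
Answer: 6582299/168 ≈ 39180.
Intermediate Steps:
s(a, z) = 31/21 + z/a (s(a, z) = z/a - 62*(-1/42) = z/a + 31/21 = 31/21 + z/a)
-((-24315 + (-6913 - 7945)) - s(g(2 + 8), 47)) = -((-24315 + (-6913 - 7945)) - (31/21 + 47/8)) = -((-24315 - 14858) - (31/21 + 47*(⅛))) = -(-39173 - (31/21 + 47/8)) = -(-39173 - 1*1235/168) = -(-39173 - 1235/168) = -1*(-6582299/168) = 6582299/168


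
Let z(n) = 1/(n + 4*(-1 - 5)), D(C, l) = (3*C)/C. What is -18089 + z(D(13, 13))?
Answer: -379870/21 ≈ -18089.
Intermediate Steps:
D(C, l) = 3
z(n) = 1/(-24 + n) (z(n) = 1/(n + 4*(-6)) = 1/(n - 24) = 1/(-24 + n))
-18089 + z(D(13, 13)) = -18089 + 1/(-24 + 3) = -18089 + 1/(-21) = -18089 - 1/21 = -379870/21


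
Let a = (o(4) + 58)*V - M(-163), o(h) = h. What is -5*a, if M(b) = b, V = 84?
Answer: -26855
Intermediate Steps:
a = 5371 (a = (4 + 58)*84 - 1*(-163) = 62*84 + 163 = 5208 + 163 = 5371)
-5*a = -5*5371 = -26855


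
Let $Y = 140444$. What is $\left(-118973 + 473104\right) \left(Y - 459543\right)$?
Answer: $-113002847969$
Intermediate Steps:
$\left(-118973 + 473104\right) \left(Y - 459543\right) = \left(-118973 + 473104\right) \left(140444 - 459543\right) = 354131 \left(-319099\right) = -113002847969$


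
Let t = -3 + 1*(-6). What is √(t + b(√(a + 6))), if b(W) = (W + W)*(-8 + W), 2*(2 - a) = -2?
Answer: I*√39 ≈ 6.245*I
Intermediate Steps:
a = 3 (a = 2 - ½*(-2) = 2 + 1 = 3)
b(W) = 2*W*(-8 + W) (b(W) = (2*W)*(-8 + W) = 2*W*(-8 + W))
t = -9 (t = -3 - 6 = -9)
√(t + b(√(a + 6))) = √(-9 + 2*√(3 + 6)*(-8 + √(3 + 6))) = √(-9 + 2*√9*(-8 + √9)) = √(-9 + 2*3*(-8 + 3)) = √(-9 + 2*3*(-5)) = √(-9 - 30) = √(-39) = I*√39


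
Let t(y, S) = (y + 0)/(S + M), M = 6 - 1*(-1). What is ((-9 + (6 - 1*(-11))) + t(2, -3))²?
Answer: 289/4 ≈ 72.250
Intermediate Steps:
M = 7 (M = 6 + 1 = 7)
t(y, S) = y/(7 + S) (t(y, S) = (y + 0)/(S + 7) = y/(7 + S))
((-9 + (6 - 1*(-11))) + t(2, -3))² = ((-9 + (6 - 1*(-11))) + 2/(7 - 3))² = ((-9 + (6 + 11)) + 2/4)² = ((-9 + 17) + 2*(¼))² = (8 + ½)² = (17/2)² = 289/4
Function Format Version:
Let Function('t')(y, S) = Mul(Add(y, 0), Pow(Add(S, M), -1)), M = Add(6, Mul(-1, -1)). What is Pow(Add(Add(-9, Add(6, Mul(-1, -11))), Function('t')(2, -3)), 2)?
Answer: Rational(289, 4) ≈ 72.250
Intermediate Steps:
M = 7 (M = Add(6, 1) = 7)
Function('t')(y, S) = Mul(y, Pow(Add(7, S), -1)) (Function('t')(y, S) = Mul(Add(y, 0), Pow(Add(S, 7), -1)) = Mul(y, Pow(Add(7, S), -1)))
Pow(Add(Add(-9, Add(6, Mul(-1, -11))), Function('t')(2, -3)), 2) = Pow(Add(Add(-9, Add(6, Mul(-1, -11))), Mul(2, Pow(Add(7, -3), -1))), 2) = Pow(Add(Add(-9, Add(6, 11)), Mul(2, Pow(4, -1))), 2) = Pow(Add(Add(-9, 17), Mul(2, Rational(1, 4))), 2) = Pow(Add(8, Rational(1, 2)), 2) = Pow(Rational(17, 2), 2) = Rational(289, 4)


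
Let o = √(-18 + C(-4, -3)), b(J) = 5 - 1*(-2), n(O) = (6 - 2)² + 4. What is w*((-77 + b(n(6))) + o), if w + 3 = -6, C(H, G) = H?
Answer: 630 - 9*I*√22 ≈ 630.0 - 42.214*I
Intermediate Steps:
n(O) = 20 (n(O) = 4² + 4 = 16 + 4 = 20)
b(J) = 7 (b(J) = 5 + 2 = 7)
w = -9 (w = -3 - 6 = -9)
o = I*√22 (o = √(-18 - 4) = √(-22) = I*√22 ≈ 4.6904*I)
w*((-77 + b(n(6))) + o) = -9*((-77 + 7) + I*√22) = -9*(-70 + I*√22) = 630 - 9*I*√22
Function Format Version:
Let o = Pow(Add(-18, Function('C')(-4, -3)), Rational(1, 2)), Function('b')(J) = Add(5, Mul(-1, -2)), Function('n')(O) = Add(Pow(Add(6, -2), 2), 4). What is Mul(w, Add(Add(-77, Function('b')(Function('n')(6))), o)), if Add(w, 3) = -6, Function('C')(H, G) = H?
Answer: Add(630, Mul(-9, I, Pow(22, Rational(1, 2)))) ≈ Add(630.00, Mul(-42.214, I))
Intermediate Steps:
Function('n')(O) = 20 (Function('n')(O) = Add(Pow(4, 2), 4) = Add(16, 4) = 20)
Function('b')(J) = 7 (Function('b')(J) = Add(5, 2) = 7)
w = -9 (w = Add(-3, -6) = -9)
o = Mul(I, Pow(22, Rational(1, 2))) (o = Pow(Add(-18, -4), Rational(1, 2)) = Pow(-22, Rational(1, 2)) = Mul(I, Pow(22, Rational(1, 2))) ≈ Mul(4.6904, I))
Mul(w, Add(Add(-77, Function('b')(Function('n')(6))), o)) = Mul(-9, Add(Add(-77, 7), Mul(I, Pow(22, Rational(1, 2))))) = Mul(-9, Add(-70, Mul(I, Pow(22, Rational(1, 2))))) = Add(630, Mul(-9, I, Pow(22, Rational(1, 2))))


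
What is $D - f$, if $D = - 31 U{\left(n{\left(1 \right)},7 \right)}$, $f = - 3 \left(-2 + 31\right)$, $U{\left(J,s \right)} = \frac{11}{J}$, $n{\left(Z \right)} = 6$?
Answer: $\frac{181}{6} \approx 30.167$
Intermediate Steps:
$f = -87$ ($f = \left(-3\right) 29 = -87$)
$D = - \frac{341}{6}$ ($D = - 31 \cdot \frac{11}{6} = - 31 \cdot 11 \cdot \frac{1}{6} = \left(-31\right) \frac{11}{6} = - \frac{341}{6} \approx -56.833$)
$D - f = - \frac{341}{6} - -87 = - \frac{341}{6} + 87 = \frac{181}{6}$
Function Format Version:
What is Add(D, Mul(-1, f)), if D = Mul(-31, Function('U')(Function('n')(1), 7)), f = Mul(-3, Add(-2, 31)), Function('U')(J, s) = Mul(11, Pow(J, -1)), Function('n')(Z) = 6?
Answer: Rational(181, 6) ≈ 30.167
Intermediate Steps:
f = -87 (f = Mul(-3, 29) = -87)
D = Rational(-341, 6) (D = Mul(-31, Mul(11, Pow(6, -1))) = Mul(-31, Mul(11, Rational(1, 6))) = Mul(-31, Rational(11, 6)) = Rational(-341, 6) ≈ -56.833)
Add(D, Mul(-1, f)) = Add(Rational(-341, 6), Mul(-1, -87)) = Add(Rational(-341, 6), 87) = Rational(181, 6)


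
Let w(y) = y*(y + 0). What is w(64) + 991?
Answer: 5087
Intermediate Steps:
w(y) = y² (w(y) = y*y = y²)
w(64) + 991 = 64² + 991 = 4096 + 991 = 5087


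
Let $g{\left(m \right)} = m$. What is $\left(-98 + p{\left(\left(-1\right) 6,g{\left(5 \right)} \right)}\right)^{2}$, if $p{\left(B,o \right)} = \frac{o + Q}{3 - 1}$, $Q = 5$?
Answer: $8649$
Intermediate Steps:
$p{\left(B,o \right)} = \frac{5}{2} + \frac{o}{2}$ ($p{\left(B,o \right)} = \frac{o + 5}{3 - 1} = \frac{5 + o}{2} = \left(5 + o\right) \frac{1}{2} = \frac{5}{2} + \frac{o}{2}$)
$\left(-98 + p{\left(\left(-1\right) 6,g{\left(5 \right)} \right)}\right)^{2} = \left(-98 + \left(\frac{5}{2} + \frac{1}{2} \cdot 5\right)\right)^{2} = \left(-98 + \left(\frac{5}{2} + \frac{5}{2}\right)\right)^{2} = \left(-98 + 5\right)^{2} = \left(-93\right)^{2} = 8649$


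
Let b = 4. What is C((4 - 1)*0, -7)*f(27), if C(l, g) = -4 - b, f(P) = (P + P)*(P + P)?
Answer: -23328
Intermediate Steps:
f(P) = 4*P**2 (f(P) = (2*P)*(2*P) = 4*P**2)
C(l, g) = -8 (C(l, g) = -4 - 1*4 = -4 - 4 = -8)
C((4 - 1)*0, -7)*f(27) = -32*27**2 = -32*729 = -8*2916 = -23328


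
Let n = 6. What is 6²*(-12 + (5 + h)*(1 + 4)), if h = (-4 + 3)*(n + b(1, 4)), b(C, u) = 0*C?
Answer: -612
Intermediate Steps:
b(C, u) = 0
h = -6 (h = (-4 + 3)*(6 + 0) = -1*6 = -6)
6²*(-12 + (5 + h)*(1 + 4)) = 6²*(-12 + (5 - 6)*(1 + 4)) = 36*(-12 - 1*5) = 36*(-12 - 5) = 36*(-17) = -612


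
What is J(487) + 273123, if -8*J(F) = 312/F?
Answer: 133010862/487 ≈ 2.7312e+5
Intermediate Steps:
J(F) = -39/F
J(487) + 273123 = -39/487 + 273123 = 133010862/487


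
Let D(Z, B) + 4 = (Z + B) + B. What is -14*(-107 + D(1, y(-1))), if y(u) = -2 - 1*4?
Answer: 1708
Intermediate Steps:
y(u) = -6 (y(u) = -2 - 4 = -6)
D(Z, B) = -4 + Z + 2*B (D(Z, B) = -4 + ((Z + B) + B) = -4 + ((B + Z) + B) = -4 + (Z + 2*B) = -4 + Z + 2*B)
-14*(-107 + D(1, y(-1))) = -14*(-107 + (-4 + 1 + 2*(-6))) = -14*(-107 + (-4 + 1 - 12)) = -14*(-107 - 15) = -14*(-122) = 1708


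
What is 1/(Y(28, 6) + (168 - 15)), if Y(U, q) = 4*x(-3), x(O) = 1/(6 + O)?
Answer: 3/463 ≈ 0.0064795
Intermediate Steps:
Y(U, q) = 4/3 (Y(U, q) = 4/(6 - 3) = 4/3)
1/(Y(28, 6) + (168 - 15)) = 1/(4/3 + (168 - 15)) = 1/(4/3 + 153) = 1/(463/3) = 3/463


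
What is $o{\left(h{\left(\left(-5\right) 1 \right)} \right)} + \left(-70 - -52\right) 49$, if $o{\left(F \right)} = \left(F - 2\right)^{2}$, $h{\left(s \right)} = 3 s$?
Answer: $-593$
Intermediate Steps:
$o{\left(F \right)} = \left(-2 + F\right)^{2}$
$o{\left(h{\left(\left(-5\right) 1 \right)} \right)} + \left(-70 - -52\right) 49 = \left(-2 + 3 \left(\left(-5\right) 1\right)\right)^{2} + \left(-70 - -52\right) 49 = \left(-2 + 3 \left(-5\right)\right)^{2} + \left(-70 + 52\right) 49 = \left(-2 - 15\right)^{2} - 882 = \left(-17\right)^{2} - 882 = 289 - 882 = -593$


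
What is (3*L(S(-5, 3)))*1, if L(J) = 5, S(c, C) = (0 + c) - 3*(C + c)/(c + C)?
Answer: 15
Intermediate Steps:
S(c, C) = -3 + c (S(c, C) = c - 3*(C + c)/(C + c) = c - 3*1 = c - 3 = -3 + c)
(3*L(S(-5, 3)))*1 = (3*5)*1 = 15*1 = 15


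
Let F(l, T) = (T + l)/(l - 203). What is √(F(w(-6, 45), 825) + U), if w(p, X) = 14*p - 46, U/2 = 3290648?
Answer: √81088122301/111 ≈ 2565.4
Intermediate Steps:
U = 6581296 (U = 2*3290648 = 6581296)
w(p, X) = -46 + 14*p
F(l, T) = (T + l)/(-203 + l)
√(F(w(-6, 45), 825) + U) = √((825 + (-46 + 14*(-6)))/(-203 + (-46 + 14*(-6))) + 6581296) = √((825 + (-46 - 84))/(-203 + (-46 - 84)) + 6581296) = √((825 - 130)/(-203 - 130) + 6581296) = √(695/(-333) + 6581296) = √(-1/333*695 + 6581296) = √(-695/333 + 6581296) = √(2191570873/333) = √81088122301/111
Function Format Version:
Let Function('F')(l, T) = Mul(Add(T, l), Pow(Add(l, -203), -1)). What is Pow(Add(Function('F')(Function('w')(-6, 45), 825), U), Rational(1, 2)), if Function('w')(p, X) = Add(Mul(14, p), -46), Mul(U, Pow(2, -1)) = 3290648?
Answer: Mul(Rational(1, 111), Pow(81088122301, Rational(1, 2))) ≈ 2565.4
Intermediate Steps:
U = 6581296 (U = Mul(2, 3290648) = 6581296)
Function('w')(p, X) = Add(-46, Mul(14, p))
Function('F')(l, T) = Mul(Pow(Add(-203, l), -1), Add(T, l)) (Function('F')(l, T) = Mul(Add(T, l), Pow(Add(-203, l), -1)) = Mul(Pow(Add(-203, l), -1), Add(T, l)))
Pow(Add(Function('F')(Function('w')(-6, 45), 825), U), Rational(1, 2)) = Pow(Add(Mul(Pow(Add(-203, Add(-46, Mul(14, -6))), -1), Add(825, Add(-46, Mul(14, -6)))), 6581296), Rational(1, 2)) = Pow(Add(Mul(Pow(Add(-203, Add(-46, -84)), -1), Add(825, Add(-46, -84))), 6581296), Rational(1, 2)) = Pow(Add(Mul(Pow(Add(-203, -130), -1), Add(825, -130)), 6581296), Rational(1, 2)) = Pow(Add(Mul(Pow(-333, -1), 695), 6581296), Rational(1, 2)) = Pow(Add(Mul(Rational(-1, 333), 695), 6581296), Rational(1, 2)) = Pow(Add(Rational(-695, 333), 6581296), Rational(1, 2)) = Pow(Rational(2191570873, 333), Rational(1, 2)) = Mul(Rational(1, 111), Pow(81088122301, Rational(1, 2)))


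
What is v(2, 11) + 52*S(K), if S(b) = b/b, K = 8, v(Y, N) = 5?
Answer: 57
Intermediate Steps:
S(b) = 1
v(2, 11) + 52*S(K) = 5 + 52*1 = 5 + 52 = 57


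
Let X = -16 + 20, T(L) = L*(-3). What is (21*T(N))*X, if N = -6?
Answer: 1512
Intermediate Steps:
T(L) = -3*L
X = 4
(21*T(N))*X = (21*(-3*(-6)))*4 = (21*18)*4 = 378*4 = 1512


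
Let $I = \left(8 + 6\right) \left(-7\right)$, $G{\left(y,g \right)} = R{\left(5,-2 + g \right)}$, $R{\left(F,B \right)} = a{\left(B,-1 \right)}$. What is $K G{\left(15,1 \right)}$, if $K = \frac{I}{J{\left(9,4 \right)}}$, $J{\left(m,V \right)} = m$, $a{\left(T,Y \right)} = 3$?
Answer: $- \frac{98}{3} \approx -32.667$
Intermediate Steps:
$R{\left(F,B \right)} = 3$
$G{\left(y,g \right)} = 3$
$I = -98$ ($I = 14 \left(-7\right) = -98$)
$K = - \frac{98}{9} \approx -10.889$
$K G{\left(15,1 \right)} = \left(- \frac{98}{9}\right) 3 = - \frac{98}{3}$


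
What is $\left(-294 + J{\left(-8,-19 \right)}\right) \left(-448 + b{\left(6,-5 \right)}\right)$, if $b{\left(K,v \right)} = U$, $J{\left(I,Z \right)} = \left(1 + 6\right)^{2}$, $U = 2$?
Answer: $109270$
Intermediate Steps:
$J{\left(I,Z \right)} = 49$ ($J{\left(I,Z \right)} = 7^{2} = 49$)
$b{\left(K,v \right)} = 2$
$\left(-294 + J{\left(-8,-19 \right)}\right) \left(-448 + b{\left(6,-5 \right)}\right) = \left(-294 + 49\right) \left(-448 + 2\right) = \left(-245\right) \left(-446\right) = 109270$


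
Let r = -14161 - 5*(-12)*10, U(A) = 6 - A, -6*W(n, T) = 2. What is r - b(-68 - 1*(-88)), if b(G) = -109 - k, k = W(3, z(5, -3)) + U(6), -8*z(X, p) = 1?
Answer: -40357/3 ≈ -13452.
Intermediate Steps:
z(X, p) = -1/8 (z(X, p) = -1/8*1 = -1/8)
W(n, T) = -1/3 (W(n, T) = -1/6*2 = -1/3)
r = -13561 (r = -14161 - (-60)*10 = -14161 - 1*(-600) = -14161 + 600 = -13561)
k = -1/3 (k = -1/3 + (6 - 1*6) = -1/3 + (6 - 6) = -1/3 + 0 = -1/3 ≈ -0.33333)
b(G) = -326/3 (b(G) = -109 - 1*(-1/3) = -109 + 1/3 = -326/3)
r - b(-68 - 1*(-88)) = -13561 - 1*(-326/3) = -13561 + 326/3 = -40357/3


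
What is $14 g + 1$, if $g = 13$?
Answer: $183$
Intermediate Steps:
$14 g + 1 = 14 \cdot 13 + 1 = 182 + 1 = 183$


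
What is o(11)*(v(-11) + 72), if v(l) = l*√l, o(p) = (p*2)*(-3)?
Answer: -4752 + 726*I*√11 ≈ -4752.0 + 2407.9*I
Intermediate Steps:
o(p) = -6*p (o(p) = (2*p)*(-3) = -6*p)
v(l) = l^(3/2)
o(11)*(v(-11) + 72) = (-6*11)*((-11)^(3/2) + 72) = -66*(-11*I*√11 + 72) = -66*(72 - 11*I*√11) = -4752 + 726*I*√11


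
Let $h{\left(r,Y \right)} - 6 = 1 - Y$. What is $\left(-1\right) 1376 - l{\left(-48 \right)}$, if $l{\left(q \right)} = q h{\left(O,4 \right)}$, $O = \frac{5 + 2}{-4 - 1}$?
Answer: $-1232$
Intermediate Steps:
$O = - \frac{7}{5}$ ($O = \frac{7}{-5} = 7 \left(- \frac{1}{5}\right) = - \frac{7}{5} \approx -1.4$)
$h{\left(r,Y \right)} = 7 - Y$ ($h{\left(r,Y \right)} = 6 - \left(-1 + Y\right) = 7 - Y$)
$l{\left(q \right)} = 3 q$ ($l{\left(q \right)} = q \left(7 - 4\right) = q 3 = 3 q$)
$\left(-1\right) 1376 - l{\left(-48 \right)} = \left(-1\right) 1376 - 3 \left(-48\right) = -1376 - -144 = -1376 + 144 = -1232$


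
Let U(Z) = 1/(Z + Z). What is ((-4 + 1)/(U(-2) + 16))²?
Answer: 16/441 ≈ 0.036281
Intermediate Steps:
U(Z) = 1/(2*Z)
((-4 + 1)/(U(-2) + 16))² = ((-4 + 1)/((½)/(-2) + 16))² = (-3/((½)*(-½) + 16))² = (-3/(-¼ + 16))² = (-3/63/4)² = (-3*4/63)² = (-4/21)² = 16/441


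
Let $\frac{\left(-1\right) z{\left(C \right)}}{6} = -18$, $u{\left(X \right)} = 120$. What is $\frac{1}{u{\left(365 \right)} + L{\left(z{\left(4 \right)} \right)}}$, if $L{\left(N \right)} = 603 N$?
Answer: $\frac{1}{65244} \approx 1.5327 \cdot 10^{-5}$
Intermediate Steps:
$z{\left(C \right)} = 108$ ($z{\left(C \right)} = \left(-6\right) \left(-18\right) = 108$)
$\frac{1}{u{\left(365 \right)} + L{\left(z{\left(4 \right)} \right)}} = \frac{1}{120 + 603 \cdot 108} = \frac{1}{120 + 65124} = \frac{1}{65244}$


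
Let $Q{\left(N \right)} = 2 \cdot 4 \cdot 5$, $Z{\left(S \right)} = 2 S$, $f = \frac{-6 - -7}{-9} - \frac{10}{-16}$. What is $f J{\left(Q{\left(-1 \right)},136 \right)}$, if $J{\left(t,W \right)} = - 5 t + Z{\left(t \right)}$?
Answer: $- \frac{185}{3} \approx -61.667$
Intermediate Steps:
$f = \frac{37}{72}$ ($f = \left(-6 + 7\right) \left(- \frac{1}{9}\right) - - \frac{5}{8} = 1 \left(- \frac{1}{9}\right) + \frac{5}{8} = - \frac{1}{9} + \frac{5}{8} = \frac{37}{72} \approx 0.51389$)
$Q{\left(N \right)} = 40$ ($Q{\left(N \right)} = 8 \cdot 5 = 40$)
$J{\left(t,W \right)} = - 3 t$ ($J{\left(t,W \right)} = - 5 t + 2 t = - 3 t$)
$f J{\left(Q{\left(-1 \right)},136 \right)} = \frac{37 \left(\left(-3\right) 40\right)}{72} = \frac{37}{72} \left(-120\right) = - \frac{185}{3}$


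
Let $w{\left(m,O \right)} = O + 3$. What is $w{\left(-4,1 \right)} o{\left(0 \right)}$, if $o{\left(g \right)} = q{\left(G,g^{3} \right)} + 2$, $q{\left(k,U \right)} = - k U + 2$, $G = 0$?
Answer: $16$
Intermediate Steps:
$q{\left(k,U \right)} = 2 - U k$ ($q{\left(k,U \right)} = - U k + 2 = 2 - U k$)
$w{\left(m,O \right)} = 3 + O$
$o{\left(g \right)} = 4$ ($o{\left(g \right)} = \left(2 - g^{3} \cdot 0\right) + 2 = \left(2 + 0\right) + 2 = 2 + 2 = 4$)
$w{\left(-4,1 \right)} o{\left(0 \right)} = \left(3 + 1\right) 4 = 4 \cdot 4 = 16$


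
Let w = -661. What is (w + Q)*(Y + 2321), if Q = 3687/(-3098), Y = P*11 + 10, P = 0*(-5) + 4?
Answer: -4872229375/3098 ≈ -1.5727e+6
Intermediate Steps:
P = 4 (P = 0 + 4 = 4)
Y = 54 (Y = 4*11 + 10 = 44 + 10 = 54)
Q = -3687/3098 (Q = 3687*(-1/3098) = -3687/3098 ≈ -1.1901)
(w + Q)*(Y + 2321) = (-661 - 3687/3098)*(54 + 2321) = -2051465/3098*2375 = -4872229375/3098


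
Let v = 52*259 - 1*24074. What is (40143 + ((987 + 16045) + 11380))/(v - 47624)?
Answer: -13711/11646 ≈ -1.1773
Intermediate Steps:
v = -10606 (v = 13468 - 24074 = -10606)
(40143 + ((987 + 16045) + 11380))/(v - 47624) = (40143 + ((987 + 16045) + 11380))/(-10606 - 47624) = (40143 + (17032 + 11380))/(-58230) = (40143 + 28412)*(-1/58230) = 68555*(-1/58230) = -13711/11646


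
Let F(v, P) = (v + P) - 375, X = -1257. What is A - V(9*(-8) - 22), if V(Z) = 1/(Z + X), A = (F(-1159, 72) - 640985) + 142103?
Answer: -675964743/1351 ≈ -5.0034e+5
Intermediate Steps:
F(v, P) = -375 + P + v (F(v, P) = (P + v) - 375 = -375 + P + v)
A = -500344 (A = ((-375 + 72 - 1159) - 640985) + 142103 = (-1462 - 640985) + 142103 = -642447 + 142103 = -500344)
V(Z) = 1/(-1257 + Z) (V(Z) = 1/(Z - 1257) = 1/(-1257 + Z))
A - V(9*(-8) - 22) = -500344 - 1/(-1257 + (9*(-8) - 22)) = -500344 - 1/(-1257 + (-72 - 22)) = -500344 - 1/(-1257 - 94) = -500344 - 1/(-1351) = -500344 - 1*(-1/1351) = -500344 + 1/1351 = -675964743/1351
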